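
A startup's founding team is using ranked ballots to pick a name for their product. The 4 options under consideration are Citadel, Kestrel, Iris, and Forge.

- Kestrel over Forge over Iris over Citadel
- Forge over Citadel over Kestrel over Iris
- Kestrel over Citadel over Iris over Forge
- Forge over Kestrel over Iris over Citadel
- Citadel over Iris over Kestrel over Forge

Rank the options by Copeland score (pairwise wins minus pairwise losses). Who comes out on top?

Pairwise results:
  Citadel vs Kestrel: Kestrel wins 3–2.
  Citadel vs Iris: Citadel wins 3–2.
  Citadel vs Forge: Forge wins 3–2.
  Kestrel vs Iris: Kestrel wins 4–1.
  Kestrel vs Forge: Kestrel wins 3–2.
  Iris vs Forge: Forge wins 3–2.
Copeland scores (wins − losses):
  Citadel: 1 − 2 = -1
  Kestrel: 3 − 0 = 3
  Iris: 0 − 3 = -3
  Forge: 2 − 1 = 1
Kestrel has the best Copeland score.

Kestrel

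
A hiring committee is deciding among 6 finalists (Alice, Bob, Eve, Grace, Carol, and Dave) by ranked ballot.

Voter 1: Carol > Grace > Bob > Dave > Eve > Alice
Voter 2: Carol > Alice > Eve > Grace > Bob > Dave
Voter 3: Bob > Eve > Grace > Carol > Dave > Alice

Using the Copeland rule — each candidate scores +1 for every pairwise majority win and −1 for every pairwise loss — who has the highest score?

Pairwise results:
  Alice vs Bob: Bob wins 2–1.
  Alice vs Eve: Eve wins 2–1.
  Alice vs Grace: Grace wins 2–1.
  Alice vs Carol: Carol wins 3–0.
  Alice vs Dave: Dave wins 2–1.
  Bob vs Eve: Bob wins 2–1.
  Bob vs Grace: Grace wins 2–1.
  Bob vs Carol: Carol wins 2–1.
  Bob vs Dave: Bob wins 3–0.
  Eve vs Grace: Eve wins 2–1.
  Eve vs Carol: Carol wins 2–1.
  Eve vs Dave: Eve wins 2–1.
  Grace vs Carol: Carol wins 2–1.
  Grace vs Dave: Grace wins 3–0.
  Carol vs Dave: Carol wins 3–0.
Copeland scores (wins − losses):
  Alice: 0 − 5 = -5
  Bob: 3 − 2 = 1
  Eve: 3 − 2 = 1
  Grace: 3 − 2 = 1
  Carol: 5 − 0 = 5
  Dave: 1 − 4 = -3
Carol has the best Copeland score.

Carol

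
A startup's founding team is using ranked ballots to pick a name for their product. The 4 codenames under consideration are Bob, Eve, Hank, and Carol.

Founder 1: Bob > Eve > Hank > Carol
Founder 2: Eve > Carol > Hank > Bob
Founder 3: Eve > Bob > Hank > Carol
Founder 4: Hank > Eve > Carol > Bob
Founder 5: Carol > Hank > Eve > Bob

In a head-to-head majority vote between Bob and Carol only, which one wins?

Carol

Ballots ranking Bob above Carol: 2.
Ballots ranking Carol above Bob: 3.
Carol wins the head-to-head, 3–2.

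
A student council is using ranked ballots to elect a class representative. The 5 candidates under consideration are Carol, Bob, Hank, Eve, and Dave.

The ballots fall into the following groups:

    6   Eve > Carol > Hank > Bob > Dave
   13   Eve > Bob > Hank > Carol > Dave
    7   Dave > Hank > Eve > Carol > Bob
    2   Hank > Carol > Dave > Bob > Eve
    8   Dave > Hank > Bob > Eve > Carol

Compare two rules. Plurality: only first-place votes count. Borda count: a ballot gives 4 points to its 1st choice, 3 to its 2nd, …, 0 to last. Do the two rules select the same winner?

Yes

Plurality first-place counts: Carol 0, Bob 0, Hank 2, Eve 19, Dave 15 → Eve.
Borda totals: Carol 44, Bob 63, Hank 91, Eve 98, Dave 64 → Eve.
The two rules agree on Eve.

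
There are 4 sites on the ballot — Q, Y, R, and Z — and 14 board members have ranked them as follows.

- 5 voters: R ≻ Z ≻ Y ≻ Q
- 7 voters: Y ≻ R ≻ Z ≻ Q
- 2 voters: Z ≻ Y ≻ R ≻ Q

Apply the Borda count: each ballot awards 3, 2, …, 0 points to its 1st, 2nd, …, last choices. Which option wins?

R

Borda scores:
  Q: 5·0 + 7·0 + 2·0 = 0
  Y: 5·1 + 7·3 + 2·2 = 30
  R: 5·3 + 7·2 + 2·1 = 31
  Z: 5·2 + 7·1 + 2·3 = 23
R has the highest total.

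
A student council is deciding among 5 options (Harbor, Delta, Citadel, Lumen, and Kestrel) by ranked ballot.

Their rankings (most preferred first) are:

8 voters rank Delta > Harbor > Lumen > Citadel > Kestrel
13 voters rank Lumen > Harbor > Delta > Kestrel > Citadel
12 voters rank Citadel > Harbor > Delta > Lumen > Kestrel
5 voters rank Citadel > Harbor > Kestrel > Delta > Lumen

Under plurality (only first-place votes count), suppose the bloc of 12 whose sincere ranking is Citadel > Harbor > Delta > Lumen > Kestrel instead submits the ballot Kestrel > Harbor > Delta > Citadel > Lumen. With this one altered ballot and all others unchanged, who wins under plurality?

First-place totals with the altered ballot: Harbor 0, Delta 8, Citadel 5, Lumen 13, Kestrel 12.
The switch changes the winner from Citadel to Lumen.

Lumen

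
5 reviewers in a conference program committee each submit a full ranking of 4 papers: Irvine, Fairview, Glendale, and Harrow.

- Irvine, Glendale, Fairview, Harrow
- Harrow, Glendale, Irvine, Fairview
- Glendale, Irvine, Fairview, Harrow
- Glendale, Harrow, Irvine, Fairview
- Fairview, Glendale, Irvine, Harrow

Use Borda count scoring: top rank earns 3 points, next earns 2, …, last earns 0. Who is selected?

Borda scores:
  Irvine: 3 + 1 + 2 + 1 + 1 = 8
  Fairview: 1 + 0 + 1 + 0 + 3 = 5
  Glendale: 2 + 2 + 3 + 3 + 2 = 12
  Harrow: 0 + 3 + 0 + 2 + 0 = 5
Glendale has the highest total.

Glendale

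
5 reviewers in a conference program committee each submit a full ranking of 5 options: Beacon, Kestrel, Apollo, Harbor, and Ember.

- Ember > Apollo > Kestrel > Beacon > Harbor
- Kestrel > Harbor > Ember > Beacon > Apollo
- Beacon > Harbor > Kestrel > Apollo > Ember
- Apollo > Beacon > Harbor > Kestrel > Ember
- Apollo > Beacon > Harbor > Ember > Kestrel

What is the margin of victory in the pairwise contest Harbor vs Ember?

Ballots ranking Harbor above Ember: 4.
Ballots ranking Ember above Harbor: 1.
Harbor wins 4–1, a margin of 3.

3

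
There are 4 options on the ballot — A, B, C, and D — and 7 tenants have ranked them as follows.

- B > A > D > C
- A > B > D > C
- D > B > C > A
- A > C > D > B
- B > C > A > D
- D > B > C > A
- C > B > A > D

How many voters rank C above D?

Ballots ranking C above D: 3.
Ballots ranking D above C: 4.
So 3 of 7 voters prefer C to D.

3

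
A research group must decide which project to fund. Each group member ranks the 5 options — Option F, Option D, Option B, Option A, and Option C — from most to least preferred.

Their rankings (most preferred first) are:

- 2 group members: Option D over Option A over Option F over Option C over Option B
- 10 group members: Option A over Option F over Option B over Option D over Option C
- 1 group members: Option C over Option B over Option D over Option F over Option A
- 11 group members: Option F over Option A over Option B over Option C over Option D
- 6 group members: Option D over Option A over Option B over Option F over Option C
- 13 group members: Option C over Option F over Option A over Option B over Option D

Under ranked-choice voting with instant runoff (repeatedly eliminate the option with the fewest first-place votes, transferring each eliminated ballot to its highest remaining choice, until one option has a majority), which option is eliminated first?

Round 1: Option C 14, Option F 11, Option A 10, Option D 8, Option B 0. Option B has the fewest and is eliminated.
Round 2: Option C 14, Option F 11, Option A 10, Option D 8. Option D has the fewest and is eliminated.
Round 3: Option A 18, Option C 14, Option F 11. Option F has the fewest and is eliminated.
Round 4: Option A 29, Option C 14. Option A has a majority.

Option B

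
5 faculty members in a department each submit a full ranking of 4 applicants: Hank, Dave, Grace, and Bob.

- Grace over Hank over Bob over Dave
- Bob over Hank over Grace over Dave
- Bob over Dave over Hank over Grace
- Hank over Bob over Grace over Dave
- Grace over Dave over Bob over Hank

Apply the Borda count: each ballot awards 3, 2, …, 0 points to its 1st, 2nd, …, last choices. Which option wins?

Bob

Borda scores:
  Hank: 2 + 2 + 1 + 3 + 0 = 8
  Dave: 0 + 0 + 2 + 0 + 2 = 4
  Grace: 3 + 1 + 0 + 1 + 3 = 8
  Bob: 1 + 3 + 3 + 2 + 1 = 10
Bob has the highest total.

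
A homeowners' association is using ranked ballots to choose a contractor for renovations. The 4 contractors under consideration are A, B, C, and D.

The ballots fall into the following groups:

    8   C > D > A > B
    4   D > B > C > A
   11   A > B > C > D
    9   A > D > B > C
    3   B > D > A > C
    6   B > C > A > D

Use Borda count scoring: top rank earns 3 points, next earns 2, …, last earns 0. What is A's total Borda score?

Borda scores:
  A: 8·1 + 4·0 + 11·3 + 9·3 + 3·1 + 6·1 = 77
  B: 8·0 + 4·2 + 11·2 + 9·1 + 3·3 + 6·3 = 66
  C: 8·3 + 4·1 + 11·1 + 9·0 + 3·0 + 6·2 = 51
  D: 8·2 + 4·3 + 11·0 + 9·2 + 3·2 + 6·0 = 52

77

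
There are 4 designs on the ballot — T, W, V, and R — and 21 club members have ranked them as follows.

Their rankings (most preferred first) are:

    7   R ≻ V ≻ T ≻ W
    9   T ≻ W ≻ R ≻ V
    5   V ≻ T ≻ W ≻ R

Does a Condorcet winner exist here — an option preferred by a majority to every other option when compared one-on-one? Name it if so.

Head-to-head results (21 voters total):
T vs W: T wins 21–0.
T vs V: V wins 12–9.
T vs R: T wins 14–7.
W vs V: V wins 12–9.
W vs R: W wins 14–7.
V vs R: R wins 16–5.
No candidate beats all others: T beats R beats V beats T, a majority cycle.

None — there is no Condorcet winner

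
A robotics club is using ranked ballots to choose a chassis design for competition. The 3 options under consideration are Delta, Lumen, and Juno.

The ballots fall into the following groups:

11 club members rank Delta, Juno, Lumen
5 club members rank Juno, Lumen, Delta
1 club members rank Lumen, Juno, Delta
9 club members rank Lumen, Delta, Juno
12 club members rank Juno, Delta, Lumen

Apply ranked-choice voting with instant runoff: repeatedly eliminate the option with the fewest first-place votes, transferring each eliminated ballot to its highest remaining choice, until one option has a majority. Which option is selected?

Round 1: Juno 17, Delta 11, Lumen 10. Lumen has the fewest and is eliminated.
Round 2: Delta 20, Juno 18. Delta has a majority.

Delta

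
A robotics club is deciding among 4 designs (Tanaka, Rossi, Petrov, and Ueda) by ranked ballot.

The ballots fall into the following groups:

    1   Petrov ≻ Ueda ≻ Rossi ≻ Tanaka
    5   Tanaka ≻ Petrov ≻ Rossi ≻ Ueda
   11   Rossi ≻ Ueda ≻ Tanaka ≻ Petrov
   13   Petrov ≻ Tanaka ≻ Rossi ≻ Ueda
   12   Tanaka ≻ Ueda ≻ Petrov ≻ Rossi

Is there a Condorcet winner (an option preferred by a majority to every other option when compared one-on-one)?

Yes

Head-to-head results (42 voters total):
Tanaka vs Rossi: Tanaka wins 30–12.
Tanaka vs Petrov: Tanaka wins 28–14.
Tanaka vs Ueda: Tanaka wins 30–12.
Rossi vs Petrov: Petrov wins 31–11.
Rossi vs Ueda: Rossi wins 29–13.
Petrov vs Ueda: Ueda wins 23–19.
Tanaka beats each rival — Rossi (30–12), Petrov (28–14), Ueda (30–12) — so Tanaka is the Condorcet winner.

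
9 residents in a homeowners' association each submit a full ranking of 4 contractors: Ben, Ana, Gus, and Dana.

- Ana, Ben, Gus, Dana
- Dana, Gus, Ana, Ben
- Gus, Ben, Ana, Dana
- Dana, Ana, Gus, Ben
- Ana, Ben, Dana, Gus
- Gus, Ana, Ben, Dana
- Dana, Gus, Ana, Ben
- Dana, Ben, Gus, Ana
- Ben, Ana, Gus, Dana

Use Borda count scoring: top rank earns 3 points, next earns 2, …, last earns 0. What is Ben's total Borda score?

Borda scores:
  Ben: 2 + 0 + 2 + 0 + 2 + 1 + 0 + 2 + 3 = 12
  Ana: 3 + 1 + 1 + 2 + 3 + 2 + 1 + 0 + 2 = 15
  Gus: 1 + 2 + 3 + 1 + 0 + 3 + 2 + 1 + 1 = 14
  Dana: 0 + 3 + 0 + 3 + 1 + 0 + 3 + 3 + 0 = 13

12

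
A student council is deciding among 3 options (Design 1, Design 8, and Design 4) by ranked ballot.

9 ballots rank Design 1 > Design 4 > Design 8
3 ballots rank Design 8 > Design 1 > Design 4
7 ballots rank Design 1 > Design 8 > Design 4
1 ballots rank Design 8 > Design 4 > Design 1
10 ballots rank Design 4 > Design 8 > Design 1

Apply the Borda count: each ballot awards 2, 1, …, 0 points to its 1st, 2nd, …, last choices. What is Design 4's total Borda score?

Borda scores:
  Design 1: 9·2 + 3·1 + 7·2 + 0 + 10·0 = 35
  Design 8: 9·0 + 3·2 + 7·1 + 2 + 10·1 = 25
  Design 4: 9·1 + 3·0 + 7·0 + 1 + 10·2 = 30

30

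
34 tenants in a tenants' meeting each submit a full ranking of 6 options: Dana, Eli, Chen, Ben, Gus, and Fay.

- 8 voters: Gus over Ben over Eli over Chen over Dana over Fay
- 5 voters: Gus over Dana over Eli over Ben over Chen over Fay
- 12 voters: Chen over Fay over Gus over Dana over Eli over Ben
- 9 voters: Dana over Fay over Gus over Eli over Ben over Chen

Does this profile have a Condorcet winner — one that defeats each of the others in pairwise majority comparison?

No

Head-to-head results (34 voters total):
Dana vs Eli: Dana wins 26–8.
Dana vs Chen: Chen wins 20–14.
Dana vs Ben: Dana wins 26–8.
Dana vs Gus: Gus wins 25–9.
Dana vs Fay: Dana wins 22–12.
Eli vs Chen: Eli wins 22–12.
Eli vs Ben: Eli wins 26–8.
Eli vs Gus: Gus wins 34–0.
Eli vs Fay: Fay wins 21–13.
Chen vs Ben: Ben wins 22–12.
Chen vs Gus: Gus wins 22–12.
Chen vs Fay: Chen wins 25–9.
Ben vs Gus: Gus wins 34–0.
Ben vs Fay: Fay wins 21–13.
Gus vs Fay: Fay wins 21–13.
No candidate beats all others: Dana beats Eli beats Chen beats Dana, a majority cycle.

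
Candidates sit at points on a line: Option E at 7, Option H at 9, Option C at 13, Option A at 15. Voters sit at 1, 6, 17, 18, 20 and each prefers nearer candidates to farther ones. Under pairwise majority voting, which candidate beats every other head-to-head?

With single-peaked preferences on a line, the Condorcet winner is the candidate closest to the median voter.
The median voter (position 17) is closest to Option A at 15.
Check: Option A vs Option C — voters closer to Option A: 3 of 5.

Option A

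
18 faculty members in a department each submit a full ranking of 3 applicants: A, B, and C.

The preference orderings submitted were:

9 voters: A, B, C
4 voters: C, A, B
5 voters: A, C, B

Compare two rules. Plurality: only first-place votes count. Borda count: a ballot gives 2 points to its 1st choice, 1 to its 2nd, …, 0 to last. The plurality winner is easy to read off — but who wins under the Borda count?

A

Plurality first-place counts: A 14, B 0, C 4 → A.
Borda totals: A 32, B 9, C 13 → A.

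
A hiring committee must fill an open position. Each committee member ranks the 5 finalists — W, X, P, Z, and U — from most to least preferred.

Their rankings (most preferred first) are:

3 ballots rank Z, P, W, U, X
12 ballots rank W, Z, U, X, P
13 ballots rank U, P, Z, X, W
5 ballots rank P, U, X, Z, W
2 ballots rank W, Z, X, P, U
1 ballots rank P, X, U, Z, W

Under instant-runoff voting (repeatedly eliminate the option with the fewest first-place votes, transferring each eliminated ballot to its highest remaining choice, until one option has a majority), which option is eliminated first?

Round 1: W 14, U 13, P 6, Z 3, X 0. X has the fewest and is eliminated.
Round 2: W 14, U 13, P 6, Z 3. Z has the fewest and is eliminated.
Round 3: W 14, U 13, P 9. P has the fewest and is eliminated.
Round 4: U 19, W 17. U has a majority.

X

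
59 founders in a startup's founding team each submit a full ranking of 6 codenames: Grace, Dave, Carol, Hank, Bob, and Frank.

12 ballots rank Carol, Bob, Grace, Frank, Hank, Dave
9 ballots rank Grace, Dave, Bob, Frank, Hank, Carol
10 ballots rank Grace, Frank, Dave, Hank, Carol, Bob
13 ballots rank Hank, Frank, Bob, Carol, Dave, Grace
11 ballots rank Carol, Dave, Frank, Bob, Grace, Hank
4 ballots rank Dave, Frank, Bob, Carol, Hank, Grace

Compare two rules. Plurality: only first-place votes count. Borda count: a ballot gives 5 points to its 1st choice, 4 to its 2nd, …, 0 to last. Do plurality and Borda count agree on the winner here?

Plurality first-place counts: Grace 19, Dave 4, Carol 23, Hank 13, Bob 0, Frank 0 → Carol.
Borda totals: Grace 142, Dave 143, Carol 159, Hank 110, Bob 148, Frank 183 → Frank.
The two rules disagree: plurality picks Carol, Borda picks Frank.

No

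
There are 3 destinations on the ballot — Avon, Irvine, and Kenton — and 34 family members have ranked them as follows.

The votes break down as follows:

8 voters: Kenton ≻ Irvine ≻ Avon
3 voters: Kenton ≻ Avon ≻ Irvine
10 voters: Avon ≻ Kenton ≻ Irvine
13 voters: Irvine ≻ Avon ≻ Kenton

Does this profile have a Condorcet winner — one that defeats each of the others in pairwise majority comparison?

Head-to-head results (34 voters total):
Avon vs Irvine: Irvine wins 21–13.
Avon vs Kenton: Avon wins 23–11.
Irvine vs Kenton: Kenton wins 21–13.
No candidate beats all others: Avon beats Kenton beats Irvine beats Avon, a majority cycle.

No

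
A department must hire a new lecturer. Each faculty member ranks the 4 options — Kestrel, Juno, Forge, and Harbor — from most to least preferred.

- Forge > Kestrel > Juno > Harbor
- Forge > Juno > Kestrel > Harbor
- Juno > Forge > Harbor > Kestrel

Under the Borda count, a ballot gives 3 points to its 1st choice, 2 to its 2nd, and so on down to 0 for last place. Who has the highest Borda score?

Borda scores:
  Kestrel: 2 + 1 + 0 = 3
  Juno: 1 + 2 + 3 = 6
  Forge: 3 + 3 + 2 = 8
  Harbor: 0 + 0 + 1 = 1
Forge has the highest total.

Forge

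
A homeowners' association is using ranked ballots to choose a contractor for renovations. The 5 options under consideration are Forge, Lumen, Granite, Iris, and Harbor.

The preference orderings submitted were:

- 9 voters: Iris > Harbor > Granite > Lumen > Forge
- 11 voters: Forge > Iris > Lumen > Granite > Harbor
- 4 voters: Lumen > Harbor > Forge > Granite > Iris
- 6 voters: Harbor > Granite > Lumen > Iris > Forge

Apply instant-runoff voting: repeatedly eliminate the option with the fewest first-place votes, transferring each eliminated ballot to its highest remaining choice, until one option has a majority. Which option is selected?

Round 1: Forge 11, Iris 9, Harbor 6, Lumen 4, Granite 0. Granite has the fewest and is eliminated.
Round 2: Forge 11, Iris 9, Harbor 6, Lumen 4. Lumen has the fewest and is eliminated.
Round 3: Forge 11, Harbor 10, Iris 9. Iris has the fewest and is eliminated.
Round 4: Harbor 19, Forge 11. Harbor has a majority.

Harbor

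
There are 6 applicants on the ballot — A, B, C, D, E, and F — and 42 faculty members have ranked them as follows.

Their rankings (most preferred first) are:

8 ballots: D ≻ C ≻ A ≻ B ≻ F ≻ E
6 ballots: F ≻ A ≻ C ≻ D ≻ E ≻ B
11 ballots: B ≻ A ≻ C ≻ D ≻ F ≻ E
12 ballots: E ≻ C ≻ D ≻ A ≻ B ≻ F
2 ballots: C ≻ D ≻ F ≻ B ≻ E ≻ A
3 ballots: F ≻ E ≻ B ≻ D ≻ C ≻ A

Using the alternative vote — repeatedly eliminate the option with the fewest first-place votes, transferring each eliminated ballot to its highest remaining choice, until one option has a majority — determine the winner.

Round 1: E 12, B 11, F 9, D 8, C 2, A 0. A has the fewest and is eliminated.
Round 2: E 12, B 11, F 9, D 8, C 2. C has the fewest and is eliminated.
Round 3: E 12, B 11, D 10, F 9. F has the fewest and is eliminated.
Round 4: D 16, E 15, B 11. B has the fewest and is eliminated.
Round 5: D 27, E 15. D has a majority.

D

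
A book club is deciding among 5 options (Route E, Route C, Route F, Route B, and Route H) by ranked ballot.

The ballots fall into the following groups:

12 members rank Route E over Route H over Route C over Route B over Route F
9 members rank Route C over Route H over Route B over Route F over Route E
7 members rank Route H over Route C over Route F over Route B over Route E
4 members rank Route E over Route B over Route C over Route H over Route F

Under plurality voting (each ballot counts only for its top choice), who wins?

Route E

First-place vote totals:
  Route E: 16
  Route C: 9
  Route F: 0
  Route B: 0
  Route H: 7
Route E has the most first-place votes.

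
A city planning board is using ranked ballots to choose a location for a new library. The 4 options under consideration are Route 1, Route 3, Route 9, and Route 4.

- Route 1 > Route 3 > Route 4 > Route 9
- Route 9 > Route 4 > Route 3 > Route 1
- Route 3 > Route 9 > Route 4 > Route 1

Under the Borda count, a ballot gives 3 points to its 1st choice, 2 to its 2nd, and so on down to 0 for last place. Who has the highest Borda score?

Route 3

Borda scores:
  Route 1: 3 + 0 + 0 = 3
  Route 3: 2 + 1 + 3 = 6
  Route 9: 0 + 3 + 2 = 5
  Route 4: 1 + 2 + 1 = 4
Route 3 has the highest total.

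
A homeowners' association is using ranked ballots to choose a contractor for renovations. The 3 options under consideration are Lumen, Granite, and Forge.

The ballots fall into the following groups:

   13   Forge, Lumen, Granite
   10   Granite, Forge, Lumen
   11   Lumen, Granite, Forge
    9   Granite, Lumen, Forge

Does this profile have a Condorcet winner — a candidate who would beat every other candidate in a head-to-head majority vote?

Head-to-head results (43 voters total):
Lumen vs Granite: Lumen wins 24–19.
Lumen vs Forge: Forge wins 23–20.
Granite vs Forge: Granite wins 30–13.
No candidate beats all others: Lumen beats Granite beats Forge beats Lumen, a majority cycle.

No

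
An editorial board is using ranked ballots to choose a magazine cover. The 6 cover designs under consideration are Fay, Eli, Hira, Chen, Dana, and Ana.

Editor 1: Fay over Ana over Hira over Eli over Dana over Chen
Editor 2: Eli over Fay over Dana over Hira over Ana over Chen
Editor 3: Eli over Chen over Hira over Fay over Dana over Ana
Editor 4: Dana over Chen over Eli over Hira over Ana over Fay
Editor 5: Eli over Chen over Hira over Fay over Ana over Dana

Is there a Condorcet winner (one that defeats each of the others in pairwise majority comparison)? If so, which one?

Eli

Head-to-head results (5 voters total):
Fay vs Eli: Eli wins 4–1.
Fay vs Hira: Hira wins 3–2.
Fay vs Chen: Chen wins 3–2.
Fay vs Dana: Fay wins 4–1.
Fay vs Ana: Fay wins 4–1.
Eli vs Hira: Eli wins 4–1.
Eli vs Chen: Eli wins 4–1.
Eli vs Dana: Eli wins 4–1.
Eli vs Ana: Eli wins 4–1.
Hira vs Chen: Chen wins 3–2.
Hira vs Dana: Hira wins 3–2.
Hira vs Ana: Hira wins 4–1.
Chen vs Dana: Dana wins 3–2.
Chen vs Ana: Chen wins 3–2.
Dana vs Ana: Dana wins 3–2.
Eli beats each rival — Fay (4–1), Hira (4–1), Chen (4–1), Dana (4–1), Ana (4–1) — so Eli is the Condorcet winner.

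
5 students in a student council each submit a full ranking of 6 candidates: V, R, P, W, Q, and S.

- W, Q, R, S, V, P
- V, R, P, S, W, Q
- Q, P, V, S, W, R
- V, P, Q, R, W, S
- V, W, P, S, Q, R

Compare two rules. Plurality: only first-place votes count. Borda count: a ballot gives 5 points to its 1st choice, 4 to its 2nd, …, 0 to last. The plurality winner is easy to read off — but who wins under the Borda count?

V

Plurality first-place counts: V 3, R 0, P 0, W 1, Q 1, S 0 → V.
Borda totals: V 19, R 9, P 14, W 12, Q 13, S 8 → V.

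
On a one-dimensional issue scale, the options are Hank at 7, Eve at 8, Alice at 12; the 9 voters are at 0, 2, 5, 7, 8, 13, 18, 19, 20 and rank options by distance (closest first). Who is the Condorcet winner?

With single-peaked preferences on a line, the Condorcet winner is the candidate closest to the median voter.
The median voter (position 8) is closest to Eve at 8.
Check: Eve vs Alice — voters closer to Eve: 5 of 9.

Eve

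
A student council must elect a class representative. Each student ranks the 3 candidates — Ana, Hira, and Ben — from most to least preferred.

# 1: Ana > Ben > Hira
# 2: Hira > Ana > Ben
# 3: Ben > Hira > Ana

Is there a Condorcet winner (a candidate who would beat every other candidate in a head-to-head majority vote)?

No

Head-to-head results (3 voters total):
Ana vs Hira: Hira wins 2–1.
Ana vs Ben: Ana wins 2–1.
Hira vs Ben: Ben wins 2–1.
No candidate beats all others: Ana beats Ben beats Hira beats Ana, a majority cycle.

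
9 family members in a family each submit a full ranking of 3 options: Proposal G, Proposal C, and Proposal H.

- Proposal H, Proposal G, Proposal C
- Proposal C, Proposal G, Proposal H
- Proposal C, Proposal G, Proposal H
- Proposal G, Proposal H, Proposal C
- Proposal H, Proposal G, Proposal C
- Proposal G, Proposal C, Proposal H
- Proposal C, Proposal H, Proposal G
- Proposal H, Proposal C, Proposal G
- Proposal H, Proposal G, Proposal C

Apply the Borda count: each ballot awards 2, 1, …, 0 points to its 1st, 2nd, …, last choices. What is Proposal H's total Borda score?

Borda scores:
  Proposal G: 1 + 1 + 1 + 2 + 1 + 2 + 0 + 0 + 1 = 9
  Proposal C: 0 + 2 + 2 + 0 + 0 + 1 + 2 + 1 + 0 = 8
  Proposal H: 2 + 0 + 0 + 1 + 2 + 0 + 1 + 2 + 2 = 10

10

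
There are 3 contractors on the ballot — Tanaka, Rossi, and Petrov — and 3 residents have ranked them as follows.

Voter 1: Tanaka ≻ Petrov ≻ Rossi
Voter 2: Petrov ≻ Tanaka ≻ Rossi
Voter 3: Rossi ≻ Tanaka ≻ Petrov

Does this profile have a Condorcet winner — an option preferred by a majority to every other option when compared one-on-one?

Yes

Head-to-head results (3 voters total):
Tanaka vs Rossi: Tanaka wins 2–1.
Tanaka vs Petrov: Tanaka wins 2–1.
Rossi vs Petrov: Petrov wins 2–1.
Tanaka beats each rival — Rossi (2–1), Petrov (2–1) — so Tanaka is the Condorcet winner.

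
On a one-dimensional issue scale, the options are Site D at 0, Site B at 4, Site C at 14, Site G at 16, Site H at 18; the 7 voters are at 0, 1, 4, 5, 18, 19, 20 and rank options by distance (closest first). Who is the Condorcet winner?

With single-peaked preferences on a line, the Condorcet winner is the candidate closest to the median voter.
The median voter (position 5) is closest to Site B at 4.
Check: Site B vs Site G — voters closer to Site B: 4 of 7.

Site B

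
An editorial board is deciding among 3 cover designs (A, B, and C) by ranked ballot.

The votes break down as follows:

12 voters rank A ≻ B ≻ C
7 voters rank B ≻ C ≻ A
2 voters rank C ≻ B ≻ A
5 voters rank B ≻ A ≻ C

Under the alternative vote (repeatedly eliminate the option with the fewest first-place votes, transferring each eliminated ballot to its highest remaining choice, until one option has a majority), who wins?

B

Round 1: A 12, B 12, C 2. C has the fewest and is eliminated.
Round 2: B 14, A 12. B has a majority.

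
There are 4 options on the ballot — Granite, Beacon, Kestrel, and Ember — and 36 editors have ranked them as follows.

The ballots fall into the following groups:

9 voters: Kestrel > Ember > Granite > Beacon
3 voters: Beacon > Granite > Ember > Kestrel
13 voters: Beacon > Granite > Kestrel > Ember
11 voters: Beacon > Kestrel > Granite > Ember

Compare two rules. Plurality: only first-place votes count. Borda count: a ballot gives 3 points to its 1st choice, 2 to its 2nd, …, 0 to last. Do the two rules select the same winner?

Yes

Plurality first-place counts: Granite 0, Beacon 27, Kestrel 9, Ember 0 → Beacon.
Borda totals: Granite 52, Beacon 81, Kestrel 62, Ember 21 → Beacon.
The two rules agree on Beacon.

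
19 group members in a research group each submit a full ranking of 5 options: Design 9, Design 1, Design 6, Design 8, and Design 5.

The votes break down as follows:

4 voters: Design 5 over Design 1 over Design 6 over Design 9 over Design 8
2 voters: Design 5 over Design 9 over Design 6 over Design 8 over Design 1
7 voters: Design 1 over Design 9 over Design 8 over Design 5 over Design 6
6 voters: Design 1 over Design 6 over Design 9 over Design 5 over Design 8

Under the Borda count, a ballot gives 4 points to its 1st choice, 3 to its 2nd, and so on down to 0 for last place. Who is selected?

Design 1

Borda scores:
  Design 9: 4·1 + 2·3 + 7·3 + 6·2 = 43
  Design 1: 4·3 + 2·0 + 7·4 + 6·4 = 64
  Design 6: 4·2 + 2·2 + 7·0 + 6·3 = 30
  Design 8: 4·0 + 2·1 + 7·2 + 6·0 = 16
  Design 5: 4·4 + 2·4 + 7·1 + 6·1 = 37
Design 1 has the highest total.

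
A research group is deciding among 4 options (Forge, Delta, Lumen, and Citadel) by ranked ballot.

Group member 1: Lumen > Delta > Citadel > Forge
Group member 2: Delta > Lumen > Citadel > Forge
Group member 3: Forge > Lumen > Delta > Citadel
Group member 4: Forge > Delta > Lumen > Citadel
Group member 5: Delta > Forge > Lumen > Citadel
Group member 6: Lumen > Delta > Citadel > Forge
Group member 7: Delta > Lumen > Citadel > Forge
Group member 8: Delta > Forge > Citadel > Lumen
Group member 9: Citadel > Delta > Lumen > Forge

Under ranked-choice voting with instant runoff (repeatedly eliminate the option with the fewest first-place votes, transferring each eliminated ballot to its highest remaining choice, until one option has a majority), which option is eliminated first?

Round 1: Delta 4, Forge 2, Lumen 2, Citadel 1. Citadel has the fewest and is eliminated.
Round 2: Delta 5, Forge 2, Lumen 2. Delta has a majority.

Citadel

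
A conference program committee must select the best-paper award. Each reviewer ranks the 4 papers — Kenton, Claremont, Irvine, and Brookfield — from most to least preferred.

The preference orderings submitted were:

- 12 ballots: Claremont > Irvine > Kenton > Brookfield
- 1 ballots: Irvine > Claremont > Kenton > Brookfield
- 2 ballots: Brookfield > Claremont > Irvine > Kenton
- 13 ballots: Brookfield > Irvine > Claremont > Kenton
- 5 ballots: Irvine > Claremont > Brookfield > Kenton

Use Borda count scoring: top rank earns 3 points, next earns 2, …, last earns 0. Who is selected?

Irvine

Borda scores:
  Kenton: 12·1 + 1 + 2·0 + 13·0 + 5·0 = 13
  Claremont: 12·3 + 2 + 2·2 + 13·1 + 5·2 = 65
  Irvine: 12·2 + 3 + 2·1 + 13·2 + 5·3 = 70
  Brookfield: 12·0 + 0 + 2·3 + 13·3 + 5·1 = 50
Irvine has the highest total.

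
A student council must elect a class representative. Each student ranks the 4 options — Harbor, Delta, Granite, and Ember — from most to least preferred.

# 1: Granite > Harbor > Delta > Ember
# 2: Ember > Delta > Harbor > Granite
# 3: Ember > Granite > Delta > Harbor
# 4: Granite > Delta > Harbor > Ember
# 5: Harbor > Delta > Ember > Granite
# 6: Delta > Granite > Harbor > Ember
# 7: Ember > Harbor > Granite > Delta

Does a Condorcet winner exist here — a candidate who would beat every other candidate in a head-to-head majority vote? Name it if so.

Head-to-head results (7 voters total):
Harbor vs Delta: Delta wins 4–3.
Harbor vs Granite: Granite wins 4–3.
Harbor vs Ember: Harbor wins 4–3.
Delta vs Granite: Granite wins 4–3.
Delta vs Ember: Delta wins 4–3.
Granite vs Ember: Ember wins 4–3.
No candidate beats all others: Harbor beats Ember beats Granite beats Harbor, a majority cycle.

None — there is no Condorcet winner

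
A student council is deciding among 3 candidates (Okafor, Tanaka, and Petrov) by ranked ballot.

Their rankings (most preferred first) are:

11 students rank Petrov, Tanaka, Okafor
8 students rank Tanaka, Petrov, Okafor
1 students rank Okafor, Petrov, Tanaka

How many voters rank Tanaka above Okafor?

Ballots ranking Tanaka above Okafor: 11+8 = 19.
Ballots ranking Okafor above Tanaka: 1.
So 19 of 20 voters prefer Tanaka to Okafor.

19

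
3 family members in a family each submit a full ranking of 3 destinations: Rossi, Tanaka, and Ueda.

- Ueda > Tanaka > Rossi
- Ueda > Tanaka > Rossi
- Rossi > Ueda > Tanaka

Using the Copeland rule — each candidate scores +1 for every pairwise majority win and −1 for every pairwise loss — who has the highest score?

Ueda

Pairwise results:
  Rossi vs Tanaka: Tanaka wins 2–1.
  Rossi vs Ueda: Ueda wins 2–1.
  Tanaka vs Ueda: Ueda wins 3–0.
Copeland scores (wins − losses):
  Rossi: 0 − 2 = -2
  Tanaka: 1 − 1 = 0
  Ueda: 2 − 0 = 2
Ueda has the best Copeland score.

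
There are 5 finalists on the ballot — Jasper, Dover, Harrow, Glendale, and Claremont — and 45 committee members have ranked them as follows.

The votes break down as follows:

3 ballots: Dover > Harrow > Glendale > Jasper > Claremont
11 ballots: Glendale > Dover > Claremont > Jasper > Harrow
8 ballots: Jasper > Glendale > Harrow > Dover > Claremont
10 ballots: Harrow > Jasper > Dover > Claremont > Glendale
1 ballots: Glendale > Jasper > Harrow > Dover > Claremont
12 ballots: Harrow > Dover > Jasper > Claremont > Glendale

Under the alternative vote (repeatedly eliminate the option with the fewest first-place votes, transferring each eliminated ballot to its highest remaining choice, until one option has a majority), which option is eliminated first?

Round 1: Harrow 22, Glendale 12, Jasper 8, Dover 3, Claremont 0. Claremont has the fewest and is eliminated.
Round 2: Harrow 22, Glendale 12, Jasper 8, Dover 3. Dover has the fewest and is eliminated.
Round 3: Harrow 25, Glendale 12, Jasper 8. Harrow has a majority.

Claremont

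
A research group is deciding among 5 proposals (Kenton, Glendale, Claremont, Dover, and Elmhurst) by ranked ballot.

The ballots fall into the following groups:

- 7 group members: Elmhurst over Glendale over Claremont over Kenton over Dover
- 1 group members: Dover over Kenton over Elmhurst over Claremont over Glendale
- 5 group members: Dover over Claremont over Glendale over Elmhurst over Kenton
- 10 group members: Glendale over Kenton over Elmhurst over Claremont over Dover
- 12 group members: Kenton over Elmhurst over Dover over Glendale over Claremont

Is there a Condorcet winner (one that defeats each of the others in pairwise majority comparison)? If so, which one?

Head-to-head results (35 voters total):
Kenton vs Glendale: Glendale wins 22–13.
Kenton vs Claremont: Kenton wins 23–12.
Kenton vs Dover: Kenton wins 29–6.
Kenton vs Elmhurst: Kenton wins 23–12.
Glendale vs Claremont: Glendale wins 29–6.
Glendale vs Dover: Dover wins 18–17.
Glendale vs Elmhurst: Elmhurst wins 20–15.
Claremont vs Dover: Dover wins 18–17.
Claremont vs Elmhurst: Elmhurst wins 30–5.
Dover vs Elmhurst: Elmhurst wins 29–6.
No candidate beats all others: Kenton beats Dover beats Glendale beats Kenton, a majority cycle.

No Condorcet winner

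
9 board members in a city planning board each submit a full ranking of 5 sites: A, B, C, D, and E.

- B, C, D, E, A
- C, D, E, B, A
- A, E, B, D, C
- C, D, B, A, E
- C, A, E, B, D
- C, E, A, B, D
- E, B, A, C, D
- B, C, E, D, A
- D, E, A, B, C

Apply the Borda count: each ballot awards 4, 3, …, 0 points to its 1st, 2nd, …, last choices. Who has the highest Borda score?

C

Borda scores:
  A: 0 + 0 + 4 + 1 + 3 + 2 + 2 + 0 + 2 = 14
  B: 4 + 1 + 2 + 2 + 1 + 1 + 3 + 4 + 1 = 19
  C: 3 + 4 + 0 + 4 + 4 + 4 + 1 + 3 + 0 = 23
  D: 2 + 3 + 1 + 3 + 0 + 0 + 0 + 1 + 4 = 14
  E: 1 + 2 + 3 + 0 + 2 + 3 + 4 + 2 + 3 = 20
C has the highest total.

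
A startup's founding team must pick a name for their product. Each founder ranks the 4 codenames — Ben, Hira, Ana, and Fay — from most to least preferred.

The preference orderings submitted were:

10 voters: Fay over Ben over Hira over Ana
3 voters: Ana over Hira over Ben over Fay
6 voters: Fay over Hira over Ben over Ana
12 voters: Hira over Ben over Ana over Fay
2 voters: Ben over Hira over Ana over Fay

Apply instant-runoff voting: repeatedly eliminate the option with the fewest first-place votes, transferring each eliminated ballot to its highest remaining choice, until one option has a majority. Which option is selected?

Round 1: Fay 16, Hira 12, Ana 3, Ben 2. Ben has the fewest and is eliminated.
Round 2: Fay 16, Hira 14, Ana 3. Ana has the fewest and is eliminated.
Round 3: Hira 17, Fay 16. Hira has a majority.

Hira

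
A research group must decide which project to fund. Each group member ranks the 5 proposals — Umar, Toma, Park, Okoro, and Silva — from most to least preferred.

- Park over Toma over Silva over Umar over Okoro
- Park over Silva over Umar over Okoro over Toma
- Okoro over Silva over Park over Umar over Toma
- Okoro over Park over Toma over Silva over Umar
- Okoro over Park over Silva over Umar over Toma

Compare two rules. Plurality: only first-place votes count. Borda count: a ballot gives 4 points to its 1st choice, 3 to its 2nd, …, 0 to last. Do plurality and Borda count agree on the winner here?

Plurality first-place counts: Umar 0, Toma 0, Park 2, Okoro 3, Silva 0 → Okoro.
Borda totals: Umar 5, Toma 5, Park 16, Okoro 13, Silva 11 → Park.
The two rules disagree: plurality picks Okoro, Borda picks Park.

No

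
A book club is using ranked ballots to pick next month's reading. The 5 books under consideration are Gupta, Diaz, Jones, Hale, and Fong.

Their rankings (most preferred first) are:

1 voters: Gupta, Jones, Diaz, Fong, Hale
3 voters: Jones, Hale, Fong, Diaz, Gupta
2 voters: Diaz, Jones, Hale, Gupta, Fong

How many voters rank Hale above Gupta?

5

Ballots ranking Hale above Gupta: 3+2 = 5.
Ballots ranking Gupta above Hale: 1.
So 5 of 6 voters prefer Hale to Gupta.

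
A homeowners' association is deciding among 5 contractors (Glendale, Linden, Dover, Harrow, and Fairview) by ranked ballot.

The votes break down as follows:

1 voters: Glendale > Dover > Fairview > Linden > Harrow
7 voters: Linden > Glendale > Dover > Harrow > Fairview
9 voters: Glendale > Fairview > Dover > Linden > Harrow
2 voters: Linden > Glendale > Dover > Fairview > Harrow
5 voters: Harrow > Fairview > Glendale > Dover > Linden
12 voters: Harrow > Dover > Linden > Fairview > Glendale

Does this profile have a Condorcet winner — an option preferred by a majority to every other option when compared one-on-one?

No

Head-to-head results (36 voters total):
Glendale vs Linden: Linden wins 21–15.
Glendale vs Dover: Glendale wins 24–12.
Glendale vs Harrow: Glendale wins 19–17.
Glendale vs Fairview: Glendale wins 19–17.
Linden vs Dover: Dover wins 27–9.
Linden vs Harrow: Linden wins 19–17.
Linden vs Fairview: Linden wins 21–15.
Dover vs Harrow: Dover wins 19–17.
Dover vs Fairview: Dover wins 22–14.
Harrow vs Fairview: Harrow wins 24–12.
No candidate beats all others: Glendale beats Dover beats Linden beats Glendale, a majority cycle.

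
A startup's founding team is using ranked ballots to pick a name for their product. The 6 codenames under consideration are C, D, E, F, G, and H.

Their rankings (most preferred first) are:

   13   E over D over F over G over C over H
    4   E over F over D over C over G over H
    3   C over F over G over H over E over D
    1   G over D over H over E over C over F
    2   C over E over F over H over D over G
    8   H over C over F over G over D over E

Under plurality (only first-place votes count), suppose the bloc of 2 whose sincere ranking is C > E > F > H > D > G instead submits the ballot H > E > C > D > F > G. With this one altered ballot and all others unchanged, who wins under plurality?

First-place totals with the altered ballot: C 3, D 0, E 17, F 0, G 1, H 10.
The winner is unchanged: still E.

E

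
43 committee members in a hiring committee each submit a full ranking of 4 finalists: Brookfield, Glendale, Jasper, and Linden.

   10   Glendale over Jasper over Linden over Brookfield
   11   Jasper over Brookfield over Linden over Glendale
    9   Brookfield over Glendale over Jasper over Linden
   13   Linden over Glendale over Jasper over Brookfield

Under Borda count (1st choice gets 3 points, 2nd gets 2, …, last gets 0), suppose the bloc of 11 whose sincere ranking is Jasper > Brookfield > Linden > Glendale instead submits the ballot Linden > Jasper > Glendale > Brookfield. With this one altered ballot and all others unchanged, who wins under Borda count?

Borda totals with the altered ballot: Brookfield 27, Glendale 85, Jasper 64, Linden 82.
The switch changes the winner from Jasper to Glendale.

Glendale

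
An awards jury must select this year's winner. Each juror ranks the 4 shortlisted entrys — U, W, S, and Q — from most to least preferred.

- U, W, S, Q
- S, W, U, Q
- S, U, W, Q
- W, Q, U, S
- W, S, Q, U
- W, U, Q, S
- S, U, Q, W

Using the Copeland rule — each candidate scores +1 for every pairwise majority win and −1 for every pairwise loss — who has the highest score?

Pairwise results:
  U vs W: W wins 4–3.
  U vs S: S wins 4–3.
  U vs Q: U wins 5–2.
  W vs S: W wins 4–3.
  W vs Q: W wins 6–1.
  S vs Q: S wins 5–2.
Copeland scores (wins − losses):
  U: 1 − 2 = -1
  W: 3 − 0 = 3
  S: 2 − 1 = 1
  Q: 0 − 3 = -3
W has the best Copeland score.

W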